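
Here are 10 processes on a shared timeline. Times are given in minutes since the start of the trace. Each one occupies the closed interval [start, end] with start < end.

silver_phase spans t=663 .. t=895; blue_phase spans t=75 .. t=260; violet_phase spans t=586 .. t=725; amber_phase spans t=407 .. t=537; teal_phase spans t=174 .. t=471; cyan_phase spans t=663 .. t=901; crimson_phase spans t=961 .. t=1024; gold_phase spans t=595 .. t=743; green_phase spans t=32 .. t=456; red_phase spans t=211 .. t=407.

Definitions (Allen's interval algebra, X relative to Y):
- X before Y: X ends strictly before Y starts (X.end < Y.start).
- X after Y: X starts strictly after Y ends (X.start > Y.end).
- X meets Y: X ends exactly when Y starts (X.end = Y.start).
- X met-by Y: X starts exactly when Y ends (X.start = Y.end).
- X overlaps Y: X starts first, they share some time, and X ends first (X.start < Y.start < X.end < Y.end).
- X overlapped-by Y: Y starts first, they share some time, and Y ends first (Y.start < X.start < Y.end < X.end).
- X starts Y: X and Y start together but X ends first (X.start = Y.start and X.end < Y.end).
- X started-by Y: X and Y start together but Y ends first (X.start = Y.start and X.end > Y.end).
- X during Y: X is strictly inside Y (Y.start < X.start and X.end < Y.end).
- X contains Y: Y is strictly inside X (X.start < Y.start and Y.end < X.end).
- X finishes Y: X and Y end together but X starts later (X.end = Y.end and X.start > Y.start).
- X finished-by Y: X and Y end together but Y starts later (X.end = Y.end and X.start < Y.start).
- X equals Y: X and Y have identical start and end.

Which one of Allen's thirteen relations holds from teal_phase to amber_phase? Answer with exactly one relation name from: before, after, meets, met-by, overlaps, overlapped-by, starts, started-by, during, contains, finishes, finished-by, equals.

teal_phase = [t=174, t=471]; amber_phase = [t=407, t=537].
Compare endpoints: teal_phase.start < amber_phase.start, teal_phase.start < amber_phase.end, teal_phase.end > amber_phase.start, teal_phase.end < amber_phase.end.
That pattern is 'overlaps'.

overlaps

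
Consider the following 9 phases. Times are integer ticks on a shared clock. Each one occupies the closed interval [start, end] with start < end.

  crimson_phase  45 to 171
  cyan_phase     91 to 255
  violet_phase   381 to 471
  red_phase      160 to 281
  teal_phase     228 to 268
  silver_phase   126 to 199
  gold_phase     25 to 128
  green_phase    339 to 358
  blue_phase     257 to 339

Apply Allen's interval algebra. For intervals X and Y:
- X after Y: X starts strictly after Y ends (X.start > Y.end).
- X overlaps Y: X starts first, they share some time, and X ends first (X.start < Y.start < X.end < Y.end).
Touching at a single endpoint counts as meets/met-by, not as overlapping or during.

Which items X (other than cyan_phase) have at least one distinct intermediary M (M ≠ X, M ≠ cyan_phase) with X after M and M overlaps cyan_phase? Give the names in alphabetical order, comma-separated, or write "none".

Target cyan_phase = [91, 255].
Intermediaries M with M overlaps cyan_phase: crimson_phase, gold_phase.
Via crimson_phase — items with X after crimson_phase: blue_phase, green_phase, teal_phase, violet_phase.
Via gold_phase — items with X after gold_phase: blue_phase, green_phase, red_phase, teal_phase, violet_phase.
Union: blue_phase, green_phase, red_phase, teal_phase, violet_phase.

blue_phase, green_phase, red_phase, teal_phase, violet_phase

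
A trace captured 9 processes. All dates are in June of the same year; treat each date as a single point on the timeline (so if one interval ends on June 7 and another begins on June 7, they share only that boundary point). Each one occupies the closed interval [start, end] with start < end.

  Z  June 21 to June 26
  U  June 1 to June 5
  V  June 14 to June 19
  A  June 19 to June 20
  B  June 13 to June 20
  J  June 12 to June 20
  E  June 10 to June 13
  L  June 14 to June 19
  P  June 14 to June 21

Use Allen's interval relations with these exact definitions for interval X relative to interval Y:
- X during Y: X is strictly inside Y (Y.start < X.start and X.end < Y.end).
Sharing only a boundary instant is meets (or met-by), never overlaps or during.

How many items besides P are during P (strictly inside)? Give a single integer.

Target P = [June 14, June 21].
A [June 19, June 20] → during → counts.
B [June 13, June 20] → overlaps → no.
E [June 10, June 13] → before → no.
J [June 12, June 20] → overlaps → no.
L [June 14, June 19] → starts → no.
U [June 1, June 5] → before → no.
V [June 14, June 19] → starts → no.
Z [June 21, June 26] → met-by → no.
Total: 1.

1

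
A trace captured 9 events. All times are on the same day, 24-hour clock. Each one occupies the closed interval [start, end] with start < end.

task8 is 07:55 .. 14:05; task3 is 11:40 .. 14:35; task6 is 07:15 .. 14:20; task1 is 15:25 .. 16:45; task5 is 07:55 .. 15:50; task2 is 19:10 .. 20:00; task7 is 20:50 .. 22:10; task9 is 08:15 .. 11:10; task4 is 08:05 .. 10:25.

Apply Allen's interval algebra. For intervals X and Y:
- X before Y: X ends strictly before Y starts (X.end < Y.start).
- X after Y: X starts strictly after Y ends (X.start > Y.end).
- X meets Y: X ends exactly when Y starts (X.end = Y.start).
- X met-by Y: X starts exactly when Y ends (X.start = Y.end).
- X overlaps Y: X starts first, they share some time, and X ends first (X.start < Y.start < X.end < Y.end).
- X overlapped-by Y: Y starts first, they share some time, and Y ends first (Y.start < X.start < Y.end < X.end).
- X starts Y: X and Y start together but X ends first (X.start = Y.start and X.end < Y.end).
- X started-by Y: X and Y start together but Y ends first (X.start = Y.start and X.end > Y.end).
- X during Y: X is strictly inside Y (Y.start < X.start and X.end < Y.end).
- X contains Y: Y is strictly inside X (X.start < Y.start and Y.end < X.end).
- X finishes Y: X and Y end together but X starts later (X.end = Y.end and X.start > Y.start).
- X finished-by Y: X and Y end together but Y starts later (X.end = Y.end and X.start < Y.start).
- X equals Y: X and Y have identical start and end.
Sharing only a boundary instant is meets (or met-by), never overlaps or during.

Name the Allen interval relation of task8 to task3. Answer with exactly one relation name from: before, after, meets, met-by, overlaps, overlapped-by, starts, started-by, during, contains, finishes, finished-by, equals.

task8 = [07:55, 14:05]; task3 = [11:40, 14:35].
Compare endpoints: task8.start < task3.start, task8.start < task3.end, task8.end > task3.start, task8.end < task3.end.
That pattern is 'overlaps'.

overlaps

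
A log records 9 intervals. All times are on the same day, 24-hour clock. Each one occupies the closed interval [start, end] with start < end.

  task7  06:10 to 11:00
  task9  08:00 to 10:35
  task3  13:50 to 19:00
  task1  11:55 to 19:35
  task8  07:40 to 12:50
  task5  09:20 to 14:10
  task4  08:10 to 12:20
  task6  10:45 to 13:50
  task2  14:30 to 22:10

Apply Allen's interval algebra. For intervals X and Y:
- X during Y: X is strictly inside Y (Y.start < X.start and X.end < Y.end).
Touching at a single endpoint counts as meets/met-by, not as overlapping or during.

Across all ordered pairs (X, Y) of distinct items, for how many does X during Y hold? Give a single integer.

Checking all 72 ordered pairs for relation 'during'; matching pairs in alphabetical order:
(task3, task1): task3 during task1 ✓
(task4, task8): task4 during task8 ✓
(task6, task5): task6 during task5 ✓
(task9, task7): task9 during task7 ✓
(task9, task8): task9 during task8 ✓
Count: 5.

5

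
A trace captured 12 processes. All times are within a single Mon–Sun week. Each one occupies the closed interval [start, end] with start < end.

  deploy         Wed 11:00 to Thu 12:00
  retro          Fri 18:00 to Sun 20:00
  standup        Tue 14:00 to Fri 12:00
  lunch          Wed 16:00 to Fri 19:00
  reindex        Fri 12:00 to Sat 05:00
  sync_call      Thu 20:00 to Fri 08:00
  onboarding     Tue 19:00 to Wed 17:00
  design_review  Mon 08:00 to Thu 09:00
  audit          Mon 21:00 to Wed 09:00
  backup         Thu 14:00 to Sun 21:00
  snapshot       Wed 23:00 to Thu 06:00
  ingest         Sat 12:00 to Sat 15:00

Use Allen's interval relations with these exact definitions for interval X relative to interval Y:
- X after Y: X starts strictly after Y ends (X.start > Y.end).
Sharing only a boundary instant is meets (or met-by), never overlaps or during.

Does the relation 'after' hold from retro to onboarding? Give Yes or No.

retro = [Fri 18:00, Sun 20:00], onboarding = [Tue 19:00, Wed 17:00].
Actual relation of retro to onboarding: after.
Asked whether 'after' holds → Yes.

Yes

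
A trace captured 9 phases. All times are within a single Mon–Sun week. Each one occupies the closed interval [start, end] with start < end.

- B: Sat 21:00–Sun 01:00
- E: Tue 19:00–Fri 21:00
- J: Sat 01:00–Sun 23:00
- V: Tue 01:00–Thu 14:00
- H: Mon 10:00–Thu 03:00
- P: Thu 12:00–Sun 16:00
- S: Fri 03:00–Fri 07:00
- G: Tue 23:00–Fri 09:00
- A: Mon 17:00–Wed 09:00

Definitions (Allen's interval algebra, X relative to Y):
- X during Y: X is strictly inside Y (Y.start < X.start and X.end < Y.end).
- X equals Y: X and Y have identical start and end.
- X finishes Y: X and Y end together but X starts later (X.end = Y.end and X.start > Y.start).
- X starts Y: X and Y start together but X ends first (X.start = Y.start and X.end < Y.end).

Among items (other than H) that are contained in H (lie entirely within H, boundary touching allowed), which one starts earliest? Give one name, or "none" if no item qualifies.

Target H = [Mon 10:00, Thu 03:00].
A [Mon 17:00, Wed 09:00] → during → candidate.
B [Sat 21:00, Sun 01:00] → after → excluded.
E [Tue 19:00, Fri 21:00] → overlapped-by → excluded.
G [Tue 23:00, Fri 09:00] → overlapped-by → excluded.
J [Sat 01:00, Sun 23:00] → after → excluded.
P [Thu 12:00, Sun 16:00] → after → excluded.
S [Fri 03:00, Fri 07:00] → after → excluded.
V [Tue 01:00, Thu 14:00] → overlapped-by → excluded.
Among candidates, earliest start is Mon 17:00 → A.

A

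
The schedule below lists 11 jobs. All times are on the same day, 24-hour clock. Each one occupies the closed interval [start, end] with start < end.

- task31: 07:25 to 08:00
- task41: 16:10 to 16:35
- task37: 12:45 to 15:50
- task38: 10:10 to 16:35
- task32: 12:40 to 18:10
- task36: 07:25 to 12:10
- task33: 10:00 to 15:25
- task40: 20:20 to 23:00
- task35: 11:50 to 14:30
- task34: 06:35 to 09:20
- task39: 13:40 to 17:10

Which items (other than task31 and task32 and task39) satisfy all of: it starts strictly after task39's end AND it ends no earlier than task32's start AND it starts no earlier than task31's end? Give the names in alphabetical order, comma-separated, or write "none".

task40

Conditions: its start is strictly after task39's end (X.start > 17:10) AND its end is no earlier than task32's start (X.end >= 12:40) AND its start is no earlier than task31's end (X.start >= 08:00).
task33: start 10:00 > 17:10? ✗; end 15:25 >= 12:40? ✓; start 10:00 >= 08:00? ✓ → no.
task34: start 06:35 > 17:10? ✗; end 09:20 >= 12:40? ✗; start 06:35 >= 08:00? ✗ → no.
task35: start 11:50 > 17:10? ✗; end 14:30 >= 12:40? ✓; start 11:50 >= 08:00? ✓ → no.
task36: start 07:25 > 17:10? ✗; end 12:10 >= 12:40? ✗; start 07:25 >= 08:00? ✗ → no.
task37: start 12:45 > 17:10? ✗; end 15:50 >= 12:40? ✓; start 12:45 >= 08:00? ✓ → no.
task38: start 10:10 > 17:10? ✗; end 16:35 >= 12:40? ✓; start 10:10 >= 08:00? ✓ → no.
task40: start 20:20 > 17:10? ✓; end 23:00 >= 12:40? ✓; start 20:20 >= 08:00? ✓ → yes.
task41: start 16:10 > 17:10? ✗; end 16:35 >= 12:40? ✓; start 16:10 >= 08:00? ✓ → no.
Result: task40.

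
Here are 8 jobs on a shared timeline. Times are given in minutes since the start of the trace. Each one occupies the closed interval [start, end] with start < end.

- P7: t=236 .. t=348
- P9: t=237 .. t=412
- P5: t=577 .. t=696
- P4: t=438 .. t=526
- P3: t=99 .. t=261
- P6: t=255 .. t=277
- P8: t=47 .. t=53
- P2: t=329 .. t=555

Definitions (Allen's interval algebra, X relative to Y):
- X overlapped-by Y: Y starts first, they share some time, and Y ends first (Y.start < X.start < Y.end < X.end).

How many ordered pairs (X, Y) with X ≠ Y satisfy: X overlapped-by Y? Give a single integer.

6

Checking all 56 ordered pairs for relation 'overlapped-by'; matching pairs in alphabetical order:
(P2, P7): P2 overlapped-by P7 ✓
(P2, P9): P2 overlapped-by P9 ✓
(P6, P3): P6 overlapped-by P3 ✓
(P7, P3): P7 overlapped-by P3 ✓
(P9, P3): P9 overlapped-by P3 ✓
(P9, P7): P9 overlapped-by P7 ✓
Count: 6.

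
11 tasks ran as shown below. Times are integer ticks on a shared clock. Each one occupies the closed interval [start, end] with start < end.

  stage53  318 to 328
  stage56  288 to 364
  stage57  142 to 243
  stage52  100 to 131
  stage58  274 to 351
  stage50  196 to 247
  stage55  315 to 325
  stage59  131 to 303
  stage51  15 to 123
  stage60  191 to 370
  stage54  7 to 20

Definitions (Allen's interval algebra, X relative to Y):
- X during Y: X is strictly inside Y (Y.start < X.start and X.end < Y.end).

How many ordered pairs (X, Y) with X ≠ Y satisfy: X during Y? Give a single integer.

Checking all 110 ordered pairs for relation 'during'; matching pairs in alphabetical order:
(stage50, stage59): stage50 during stage59 ✓
(stage50, stage60): stage50 during stage60 ✓
(stage53, stage56): stage53 during stage56 ✓
(stage53, stage58): stage53 during stage58 ✓
(stage53, stage60): stage53 during stage60 ✓
(stage55, stage56): stage55 during stage56 ✓
(stage55, stage58): stage55 during stage58 ✓
(stage55, stage60): stage55 during stage60 ✓
(stage56, stage60): stage56 during stage60 ✓
(stage57, stage59): stage57 during stage59 ✓
(stage58, stage60): stage58 during stage60 ✓
Count: 11.

11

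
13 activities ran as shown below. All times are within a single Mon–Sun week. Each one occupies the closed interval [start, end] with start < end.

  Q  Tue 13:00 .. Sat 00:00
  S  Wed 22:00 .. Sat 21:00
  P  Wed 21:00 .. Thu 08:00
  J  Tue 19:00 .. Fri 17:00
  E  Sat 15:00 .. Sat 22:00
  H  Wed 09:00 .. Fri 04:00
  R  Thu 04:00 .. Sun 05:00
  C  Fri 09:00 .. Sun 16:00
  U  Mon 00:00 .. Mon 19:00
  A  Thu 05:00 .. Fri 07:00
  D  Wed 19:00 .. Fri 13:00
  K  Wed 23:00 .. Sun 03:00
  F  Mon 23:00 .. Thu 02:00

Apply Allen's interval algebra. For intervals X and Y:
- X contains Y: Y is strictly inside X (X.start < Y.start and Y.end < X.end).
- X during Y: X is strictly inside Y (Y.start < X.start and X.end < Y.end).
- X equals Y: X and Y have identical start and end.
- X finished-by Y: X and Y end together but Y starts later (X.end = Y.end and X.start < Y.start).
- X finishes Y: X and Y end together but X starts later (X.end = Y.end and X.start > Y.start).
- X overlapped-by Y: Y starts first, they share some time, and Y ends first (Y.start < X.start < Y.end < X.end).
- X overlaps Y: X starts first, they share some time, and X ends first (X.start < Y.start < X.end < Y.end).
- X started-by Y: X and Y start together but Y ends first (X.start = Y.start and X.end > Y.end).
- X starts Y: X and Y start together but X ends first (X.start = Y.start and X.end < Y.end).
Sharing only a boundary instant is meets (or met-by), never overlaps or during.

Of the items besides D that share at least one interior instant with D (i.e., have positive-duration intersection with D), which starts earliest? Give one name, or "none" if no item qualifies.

F

Target D = [Wed 19:00, Fri 13:00].
A [Thu 05:00, Fri 07:00] → during → candidate.
C [Fri 09:00, Sun 16:00] → overlapped-by → candidate.
E [Sat 15:00, Sat 22:00] → after → excluded.
F [Mon 23:00, Thu 02:00] → overlaps → candidate.
H [Wed 09:00, Fri 04:00] → overlaps → candidate.
J [Tue 19:00, Fri 17:00] → contains → candidate.
K [Wed 23:00, Sun 03:00] → overlapped-by → candidate.
P [Wed 21:00, Thu 08:00] → during → candidate.
Q [Tue 13:00, Sat 00:00] → contains → candidate.
R [Thu 04:00, Sun 05:00] → overlapped-by → candidate.
S [Wed 22:00, Sat 21:00] → overlapped-by → candidate.
U [Mon 00:00, Mon 19:00] → before → excluded.
Among candidates, earliest start is Mon 23:00 → F.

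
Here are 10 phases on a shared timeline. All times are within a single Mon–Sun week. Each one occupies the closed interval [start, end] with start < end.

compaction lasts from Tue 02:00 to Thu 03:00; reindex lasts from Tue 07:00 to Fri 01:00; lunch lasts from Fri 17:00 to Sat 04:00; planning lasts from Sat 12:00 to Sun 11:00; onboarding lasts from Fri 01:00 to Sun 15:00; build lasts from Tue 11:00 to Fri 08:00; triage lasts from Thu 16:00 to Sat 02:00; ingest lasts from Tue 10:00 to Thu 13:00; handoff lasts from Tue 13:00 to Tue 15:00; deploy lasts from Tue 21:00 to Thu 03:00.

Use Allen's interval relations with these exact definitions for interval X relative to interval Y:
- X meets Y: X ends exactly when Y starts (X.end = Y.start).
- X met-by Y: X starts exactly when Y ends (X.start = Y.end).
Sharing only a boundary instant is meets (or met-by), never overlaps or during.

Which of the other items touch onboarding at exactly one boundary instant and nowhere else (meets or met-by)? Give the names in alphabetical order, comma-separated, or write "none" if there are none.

reindex

Target onboarding = [Fri 01:00, Sun 15:00].
build [Tue 11:00, Fri 08:00] → overlaps → no.
compaction [Tue 02:00, Thu 03:00] → before → no.
deploy [Tue 21:00, Thu 03:00] → before → no.
handoff [Tue 13:00, Tue 15:00] → before → no.
ingest [Tue 10:00, Thu 13:00] → before → no.
lunch [Fri 17:00, Sat 04:00] → during → no.
planning [Sat 12:00, Sun 11:00] → during → no.
reindex [Tue 07:00, Fri 01:00] → meets → yes.
triage [Thu 16:00, Sat 02:00] → overlaps → no.
Result: reindex.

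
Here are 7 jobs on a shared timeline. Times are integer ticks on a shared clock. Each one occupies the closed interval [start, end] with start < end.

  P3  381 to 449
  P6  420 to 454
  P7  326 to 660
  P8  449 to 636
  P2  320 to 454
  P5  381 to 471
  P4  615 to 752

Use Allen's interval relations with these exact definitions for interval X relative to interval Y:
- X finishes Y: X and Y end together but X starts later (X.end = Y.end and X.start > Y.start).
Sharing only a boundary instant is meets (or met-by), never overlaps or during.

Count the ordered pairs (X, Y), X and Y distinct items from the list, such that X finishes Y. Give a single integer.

Checking all 42 ordered pairs for relation 'finishes'; matching pairs in alphabetical order:
(P6, P2): P6 finishes P2 ✓
Count: 1.

1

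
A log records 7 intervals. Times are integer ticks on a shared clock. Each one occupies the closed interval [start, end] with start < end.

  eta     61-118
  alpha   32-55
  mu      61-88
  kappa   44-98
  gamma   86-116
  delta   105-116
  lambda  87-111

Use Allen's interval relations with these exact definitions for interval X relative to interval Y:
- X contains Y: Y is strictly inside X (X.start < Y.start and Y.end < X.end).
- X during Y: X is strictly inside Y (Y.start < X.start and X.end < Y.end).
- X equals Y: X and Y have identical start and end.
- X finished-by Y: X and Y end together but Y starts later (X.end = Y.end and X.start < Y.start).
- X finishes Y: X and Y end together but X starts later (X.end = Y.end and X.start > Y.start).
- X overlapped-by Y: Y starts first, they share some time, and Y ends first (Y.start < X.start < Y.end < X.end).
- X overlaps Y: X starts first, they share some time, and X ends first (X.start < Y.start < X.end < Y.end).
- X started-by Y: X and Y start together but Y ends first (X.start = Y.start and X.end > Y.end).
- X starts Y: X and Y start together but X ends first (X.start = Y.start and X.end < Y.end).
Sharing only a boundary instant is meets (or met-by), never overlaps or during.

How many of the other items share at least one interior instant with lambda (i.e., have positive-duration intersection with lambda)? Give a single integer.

5

Target lambda = [87, 111].
alpha [32, 55] → before → no.
delta [105, 116] → overlapped-by → counts.
eta [61, 118] → contains → counts.
gamma [86, 116] → contains → counts.
kappa [44, 98] → overlaps → counts.
mu [61, 88] → overlaps → counts.
Total: 5.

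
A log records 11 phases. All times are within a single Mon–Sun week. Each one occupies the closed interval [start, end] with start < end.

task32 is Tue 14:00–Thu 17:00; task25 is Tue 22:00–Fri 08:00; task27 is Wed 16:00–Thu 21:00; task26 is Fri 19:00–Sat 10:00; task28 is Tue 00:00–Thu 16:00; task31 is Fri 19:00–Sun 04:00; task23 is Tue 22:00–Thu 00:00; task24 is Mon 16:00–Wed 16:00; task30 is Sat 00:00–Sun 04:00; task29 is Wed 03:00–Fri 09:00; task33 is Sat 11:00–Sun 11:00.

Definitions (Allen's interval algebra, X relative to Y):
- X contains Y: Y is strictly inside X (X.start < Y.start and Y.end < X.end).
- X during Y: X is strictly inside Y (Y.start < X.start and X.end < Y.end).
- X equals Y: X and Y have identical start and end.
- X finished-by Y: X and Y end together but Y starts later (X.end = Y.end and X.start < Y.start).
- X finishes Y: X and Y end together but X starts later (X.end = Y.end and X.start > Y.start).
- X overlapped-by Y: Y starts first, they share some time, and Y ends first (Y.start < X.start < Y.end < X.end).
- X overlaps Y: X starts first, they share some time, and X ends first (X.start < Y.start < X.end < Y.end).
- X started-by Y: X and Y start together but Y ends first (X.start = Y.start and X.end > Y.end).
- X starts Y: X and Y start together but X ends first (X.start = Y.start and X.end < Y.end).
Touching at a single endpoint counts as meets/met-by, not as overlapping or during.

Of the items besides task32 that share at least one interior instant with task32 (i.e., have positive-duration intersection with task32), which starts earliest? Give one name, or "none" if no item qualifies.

task24

Target task32 = [Tue 14:00, Thu 17:00].
task23 [Tue 22:00, Thu 00:00] → during → candidate.
task24 [Mon 16:00, Wed 16:00] → overlaps → candidate.
task25 [Tue 22:00, Fri 08:00] → overlapped-by → candidate.
task26 [Fri 19:00, Sat 10:00] → after → excluded.
task27 [Wed 16:00, Thu 21:00] → overlapped-by → candidate.
task28 [Tue 00:00, Thu 16:00] → overlaps → candidate.
task29 [Wed 03:00, Fri 09:00] → overlapped-by → candidate.
task30 [Sat 00:00, Sun 04:00] → after → excluded.
task31 [Fri 19:00, Sun 04:00] → after → excluded.
task33 [Sat 11:00, Sun 11:00] → after → excluded.
Among candidates, earliest start is Mon 16:00 → task24.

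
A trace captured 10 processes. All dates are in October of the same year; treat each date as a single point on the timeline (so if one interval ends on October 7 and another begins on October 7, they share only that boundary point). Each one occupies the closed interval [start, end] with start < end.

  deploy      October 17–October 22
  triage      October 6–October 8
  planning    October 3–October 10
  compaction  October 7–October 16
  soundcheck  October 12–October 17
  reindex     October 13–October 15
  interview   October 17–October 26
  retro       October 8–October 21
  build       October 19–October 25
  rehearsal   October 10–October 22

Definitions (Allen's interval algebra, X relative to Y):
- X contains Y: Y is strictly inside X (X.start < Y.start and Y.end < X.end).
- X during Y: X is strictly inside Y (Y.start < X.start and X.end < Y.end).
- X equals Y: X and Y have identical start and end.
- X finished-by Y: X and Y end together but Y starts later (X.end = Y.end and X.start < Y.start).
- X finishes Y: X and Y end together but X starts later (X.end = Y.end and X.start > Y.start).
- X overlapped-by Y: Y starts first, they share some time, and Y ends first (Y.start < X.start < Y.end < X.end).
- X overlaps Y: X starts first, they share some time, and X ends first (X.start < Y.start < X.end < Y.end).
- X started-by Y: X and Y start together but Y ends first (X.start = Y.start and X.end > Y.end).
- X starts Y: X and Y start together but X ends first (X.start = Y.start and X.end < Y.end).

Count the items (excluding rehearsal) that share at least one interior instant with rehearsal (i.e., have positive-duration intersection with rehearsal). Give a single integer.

Target rehearsal = [October 10, October 22].
build [October 19, October 25] → overlapped-by → counts.
compaction [October 7, October 16] → overlaps → counts.
deploy [October 17, October 22] → finishes → counts.
interview [October 17, October 26] → overlapped-by → counts.
planning [October 3, October 10] → meets → no.
reindex [October 13, October 15] → during → counts.
retro [October 8, October 21] → overlaps → counts.
soundcheck [October 12, October 17] → during → counts.
triage [October 6, October 8] → before → no.
Total: 7.

7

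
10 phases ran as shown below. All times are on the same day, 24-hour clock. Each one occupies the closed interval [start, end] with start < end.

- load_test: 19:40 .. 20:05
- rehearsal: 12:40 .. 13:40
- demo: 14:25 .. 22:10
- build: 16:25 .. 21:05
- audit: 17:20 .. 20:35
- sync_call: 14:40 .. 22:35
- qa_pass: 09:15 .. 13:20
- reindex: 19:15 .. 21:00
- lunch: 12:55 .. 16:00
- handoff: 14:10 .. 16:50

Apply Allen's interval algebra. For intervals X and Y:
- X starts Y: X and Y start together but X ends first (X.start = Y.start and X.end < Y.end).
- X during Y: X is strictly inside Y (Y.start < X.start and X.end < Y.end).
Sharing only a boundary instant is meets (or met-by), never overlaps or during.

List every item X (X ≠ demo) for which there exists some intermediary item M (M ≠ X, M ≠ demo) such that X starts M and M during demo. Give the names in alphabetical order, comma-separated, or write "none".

none

Target demo = [14:25, 22:10].
Intermediaries M with M during demo: audit, build, load_test, reindex.
Via audit — items with X starts audit: none.
Via build — items with X starts build: none.
Via load_test — items with X starts load_test: none.
Via reindex — items with X starts reindex: none.
Union: none.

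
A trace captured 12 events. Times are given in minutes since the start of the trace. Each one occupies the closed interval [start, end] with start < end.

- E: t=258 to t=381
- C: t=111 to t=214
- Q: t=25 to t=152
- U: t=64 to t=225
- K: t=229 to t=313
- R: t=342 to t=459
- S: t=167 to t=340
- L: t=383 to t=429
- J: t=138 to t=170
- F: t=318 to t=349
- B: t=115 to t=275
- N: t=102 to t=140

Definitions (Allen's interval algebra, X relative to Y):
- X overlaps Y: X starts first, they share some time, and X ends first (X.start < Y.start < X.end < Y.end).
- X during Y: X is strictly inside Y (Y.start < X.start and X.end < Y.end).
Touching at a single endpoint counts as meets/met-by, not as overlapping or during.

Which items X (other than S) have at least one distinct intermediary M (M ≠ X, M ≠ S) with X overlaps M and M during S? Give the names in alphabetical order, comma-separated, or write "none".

Target S = [t=167, t=340].
Intermediaries M with M during S: K.
Via K — items with X overlaps K: B.
Union: B.

B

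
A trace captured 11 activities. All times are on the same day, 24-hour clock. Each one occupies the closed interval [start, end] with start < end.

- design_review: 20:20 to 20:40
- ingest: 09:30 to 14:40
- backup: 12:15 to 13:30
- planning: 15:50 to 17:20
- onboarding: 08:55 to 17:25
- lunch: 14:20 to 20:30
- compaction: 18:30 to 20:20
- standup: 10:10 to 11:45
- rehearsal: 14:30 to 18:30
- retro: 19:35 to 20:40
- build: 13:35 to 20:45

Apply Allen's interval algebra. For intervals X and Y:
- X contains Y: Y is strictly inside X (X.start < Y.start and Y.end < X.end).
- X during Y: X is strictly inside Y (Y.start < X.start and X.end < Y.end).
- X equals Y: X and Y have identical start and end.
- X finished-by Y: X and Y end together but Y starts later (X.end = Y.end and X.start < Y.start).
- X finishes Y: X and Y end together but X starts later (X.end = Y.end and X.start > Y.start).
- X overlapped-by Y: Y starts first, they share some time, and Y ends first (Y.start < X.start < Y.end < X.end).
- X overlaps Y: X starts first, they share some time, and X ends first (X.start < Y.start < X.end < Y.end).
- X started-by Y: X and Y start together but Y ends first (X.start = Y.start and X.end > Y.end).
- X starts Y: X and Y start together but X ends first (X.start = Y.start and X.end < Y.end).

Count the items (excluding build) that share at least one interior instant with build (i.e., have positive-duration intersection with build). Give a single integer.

Target build = [13:35, 20:45].
backup [12:15, 13:30] → before → no.
compaction [18:30, 20:20] → during → counts.
design_review [20:20, 20:40] → during → counts.
ingest [09:30, 14:40] → overlaps → counts.
lunch [14:20, 20:30] → during → counts.
onboarding [08:55, 17:25] → overlaps → counts.
planning [15:50, 17:20] → during → counts.
rehearsal [14:30, 18:30] → during → counts.
retro [19:35, 20:40] → during → counts.
standup [10:10, 11:45] → before → no.
Total: 8.

8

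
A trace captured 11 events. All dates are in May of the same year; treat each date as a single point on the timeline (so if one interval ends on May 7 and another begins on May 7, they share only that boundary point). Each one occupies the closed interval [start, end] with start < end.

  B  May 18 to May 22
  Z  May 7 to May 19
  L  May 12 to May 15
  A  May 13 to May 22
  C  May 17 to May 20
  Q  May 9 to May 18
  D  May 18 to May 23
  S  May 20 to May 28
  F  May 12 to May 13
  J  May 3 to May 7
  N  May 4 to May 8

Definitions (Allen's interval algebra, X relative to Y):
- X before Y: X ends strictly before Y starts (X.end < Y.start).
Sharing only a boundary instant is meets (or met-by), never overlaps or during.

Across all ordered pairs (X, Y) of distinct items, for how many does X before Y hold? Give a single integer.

Checking all 110 ordered pairs for relation 'before'; matching pairs in alphabetical order:
(F, B): F before B ✓
(F, C): F before C ✓
(F, D): F before D ✓
(F, S): F before S ✓
(J, A): J before A ✓
(J, B): J before B ✓
(J, C): J before C ✓
(J, D): J before D ✓
(J, F): J before F ✓
(J, L): J before L ✓
(J, Q): J before Q ✓
(J, S): J before S ✓
(L, B): L before B ✓
(L, C): L before C ✓
(L, D): L before D ✓
(L, S): L before S ✓
(N, A): N before A ✓
(N, B): N before B ✓
(N, C): N before C ✓
(N, D): N before D ✓
(N, F): N before F ✓
(N, L): N before L ✓
(N, Q): N before Q ✓
(N, S): N before S ✓
... plus 2 further pairs not listed.
Count: 26.

26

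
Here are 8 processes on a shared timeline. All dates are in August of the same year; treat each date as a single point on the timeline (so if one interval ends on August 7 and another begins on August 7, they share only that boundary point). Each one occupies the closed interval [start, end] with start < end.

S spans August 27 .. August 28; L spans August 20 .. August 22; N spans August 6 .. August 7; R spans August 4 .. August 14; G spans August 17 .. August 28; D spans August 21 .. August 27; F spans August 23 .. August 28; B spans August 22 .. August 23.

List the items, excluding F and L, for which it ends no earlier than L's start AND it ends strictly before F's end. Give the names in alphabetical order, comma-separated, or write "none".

B, D

Conditions: its end is no earlier than L's start (X.end >= August 20) AND its end is strictly before F's end (X.end < August 28).
B: end August 23 >= August 20? ✓; end August 23 < August 28? ✓ → yes.
D: end August 27 >= August 20? ✓; end August 27 < August 28? ✓ → yes.
G: end August 28 >= August 20? ✓; end August 28 < August 28? ✗ → no.
N: end August 7 >= August 20? ✗; end August 7 < August 28? ✓ → no.
R: end August 14 >= August 20? ✗; end August 14 < August 28? ✓ → no.
S: end August 28 >= August 20? ✓; end August 28 < August 28? ✗ → no.
Result: B, D.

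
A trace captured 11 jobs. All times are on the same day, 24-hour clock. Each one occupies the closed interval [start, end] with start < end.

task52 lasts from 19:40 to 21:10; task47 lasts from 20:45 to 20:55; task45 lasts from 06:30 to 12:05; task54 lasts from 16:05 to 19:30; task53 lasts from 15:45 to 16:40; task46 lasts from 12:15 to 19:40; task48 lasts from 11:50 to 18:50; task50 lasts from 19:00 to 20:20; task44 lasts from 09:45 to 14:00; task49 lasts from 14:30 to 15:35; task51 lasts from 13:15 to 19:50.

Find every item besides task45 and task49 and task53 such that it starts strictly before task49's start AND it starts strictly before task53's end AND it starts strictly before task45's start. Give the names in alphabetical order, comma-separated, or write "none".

none

Conditions: its start is strictly before task49's start (X.start < 14:30) AND its start is strictly before task53's end (X.start < 16:40) AND its start is strictly before task45's start (X.start < 06:30).
task44: start 09:45 < 14:30? ✓; start 09:45 < 16:40? ✓; start 09:45 < 06:30? ✗ → no.
task46: start 12:15 < 14:30? ✓; start 12:15 < 16:40? ✓; start 12:15 < 06:30? ✗ → no.
task47: start 20:45 < 14:30? ✗; start 20:45 < 16:40? ✗; start 20:45 < 06:30? ✗ → no.
task48: start 11:50 < 14:30? ✓; start 11:50 < 16:40? ✓; start 11:50 < 06:30? ✗ → no.
task50: start 19:00 < 14:30? ✗; start 19:00 < 16:40? ✗; start 19:00 < 06:30? ✗ → no.
task51: start 13:15 < 14:30? ✓; start 13:15 < 16:40? ✓; start 13:15 < 06:30? ✗ → no.
task52: start 19:40 < 14:30? ✗; start 19:40 < 16:40? ✗; start 19:40 < 06:30? ✗ → no.
task54: start 16:05 < 14:30? ✗; start 16:05 < 16:40? ✓; start 16:05 < 06:30? ✗ → no.
Result: none.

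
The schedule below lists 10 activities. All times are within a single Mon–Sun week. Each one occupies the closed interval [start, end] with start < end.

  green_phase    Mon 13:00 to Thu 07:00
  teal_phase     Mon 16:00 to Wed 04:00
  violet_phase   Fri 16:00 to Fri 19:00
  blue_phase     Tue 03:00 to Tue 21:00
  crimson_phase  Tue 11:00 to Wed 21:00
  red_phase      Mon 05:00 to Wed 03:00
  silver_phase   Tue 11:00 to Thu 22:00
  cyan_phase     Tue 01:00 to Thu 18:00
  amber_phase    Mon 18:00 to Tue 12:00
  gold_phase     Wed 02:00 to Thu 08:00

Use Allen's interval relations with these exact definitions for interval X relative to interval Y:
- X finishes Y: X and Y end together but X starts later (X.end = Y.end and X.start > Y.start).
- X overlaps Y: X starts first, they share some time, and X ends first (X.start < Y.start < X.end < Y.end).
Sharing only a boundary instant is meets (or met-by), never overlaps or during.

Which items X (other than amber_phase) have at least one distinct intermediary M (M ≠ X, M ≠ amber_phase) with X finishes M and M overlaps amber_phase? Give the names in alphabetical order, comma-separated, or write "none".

none

Target amber_phase = [Mon 18:00, Tue 12:00].
Intermediaries M with M overlaps amber_phase: none.
Union: none.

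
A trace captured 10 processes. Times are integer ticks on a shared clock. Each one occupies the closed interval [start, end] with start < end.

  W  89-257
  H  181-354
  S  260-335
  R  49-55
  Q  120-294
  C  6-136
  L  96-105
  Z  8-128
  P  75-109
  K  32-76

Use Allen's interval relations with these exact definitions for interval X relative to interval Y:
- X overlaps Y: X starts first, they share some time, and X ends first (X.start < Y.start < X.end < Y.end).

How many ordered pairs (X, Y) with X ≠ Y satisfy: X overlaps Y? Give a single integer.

10

Checking all 90 ordered pairs for relation 'overlaps'; matching pairs in alphabetical order:
(C, Q): C overlaps Q ✓
(C, W): C overlaps W ✓
(K, P): K overlaps P ✓
(P, W): P overlaps W ✓
(Q, H): Q overlaps H ✓
(Q, S): Q overlaps S ✓
(W, H): W overlaps H ✓
(W, Q): W overlaps Q ✓
(Z, Q): Z overlaps Q ✓
(Z, W): Z overlaps W ✓
Count: 10.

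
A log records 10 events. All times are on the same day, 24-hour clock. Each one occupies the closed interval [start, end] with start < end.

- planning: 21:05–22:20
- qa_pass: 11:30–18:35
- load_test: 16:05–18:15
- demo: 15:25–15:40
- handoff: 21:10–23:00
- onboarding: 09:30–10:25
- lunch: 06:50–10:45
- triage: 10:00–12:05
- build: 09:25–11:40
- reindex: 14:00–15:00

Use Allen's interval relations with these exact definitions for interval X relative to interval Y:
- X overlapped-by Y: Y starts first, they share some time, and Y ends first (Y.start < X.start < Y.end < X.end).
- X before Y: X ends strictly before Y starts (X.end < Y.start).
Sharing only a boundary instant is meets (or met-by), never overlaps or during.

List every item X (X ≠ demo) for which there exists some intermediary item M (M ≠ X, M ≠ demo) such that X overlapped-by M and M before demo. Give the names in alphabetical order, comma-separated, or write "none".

Target demo = [15:25, 15:40].
Intermediaries M with M before demo: build, lunch, onboarding, reindex, triage.
Via build — items with X overlapped-by build: qa_pass, triage.
Via lunch — items with X overlapped-by lunch: build, triage.
Via onboarding — items with X overlapped-by onboarding: triage.
Via reindex — items with X overlapped-by reindex: none.
Via triage — items with X overlapped-by triage: qa_pass.
Union: build, qa_pass, triage.

build, qa_pass, triage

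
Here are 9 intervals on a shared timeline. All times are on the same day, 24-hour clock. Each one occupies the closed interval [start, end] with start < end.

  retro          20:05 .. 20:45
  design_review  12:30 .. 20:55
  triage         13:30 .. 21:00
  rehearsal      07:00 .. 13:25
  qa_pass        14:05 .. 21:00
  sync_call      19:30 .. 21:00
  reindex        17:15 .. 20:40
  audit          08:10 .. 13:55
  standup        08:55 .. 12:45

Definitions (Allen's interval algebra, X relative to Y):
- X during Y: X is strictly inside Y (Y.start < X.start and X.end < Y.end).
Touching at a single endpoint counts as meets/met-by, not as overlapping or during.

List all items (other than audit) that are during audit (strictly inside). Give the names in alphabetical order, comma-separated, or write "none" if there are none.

standup

Target audit = [08:10, 13:55].
design_review [12:30, 20:55] → overlapped-by → no.
qa_pass [14:05, 21:00] → after → no.
rehearsal [07:00, 13:25] → overlaps → no.
reindex [17:15, 20:40] → after → no.
retro [20:05, 20:45] → after → no.
standup [08:55, 12:45] → during → yes.
sync_call [19:30, 21:00] → after → no.
triage [13:30, 21:00] → overlapped-by → no.
Result: standup.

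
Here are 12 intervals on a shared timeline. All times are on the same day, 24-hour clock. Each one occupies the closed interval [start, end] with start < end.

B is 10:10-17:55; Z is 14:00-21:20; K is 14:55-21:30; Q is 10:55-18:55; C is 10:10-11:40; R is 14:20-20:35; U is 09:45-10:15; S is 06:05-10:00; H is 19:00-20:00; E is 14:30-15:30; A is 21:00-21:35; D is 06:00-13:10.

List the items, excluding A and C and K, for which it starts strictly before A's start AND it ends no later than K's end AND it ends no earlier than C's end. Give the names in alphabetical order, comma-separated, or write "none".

B, D, E, H, Q, R, Z

Conditions: its start is strictly before A's start (X.start < 21:00) AND its end is no later than K's end (X.end <= 21:30) AND its end is no earlier than C's end (X.end >= 11:40).
B: start 10:10 < 21:00? ✓; end 17:55 <= 21:30? ✓; end 17:55 >= 11:40? ✓ → yes.
D: start 06:00 < 21:00? ✓; end 13:10 <= 21:30? ✓; end 13:10 >= 11:40? ✓ → yes.
E: start 14:30 < 21:00? ✓; end 15:30 <= 21:30? ✓; end 15:30 >= 11:40? ✓ → yes.
H: start 19:00 < 21:00? ✓; end 20:00 <= 21:30? ✓; end 20:00 >= 11:40? ✓ → yes.
Q: start 10:55 < 21:00? ✓; end 18:55 <= 21:30? ✓; end 18:55 >= 11:40? ✓ → yes.
R: start 14:20 < 21:00? ✓; end 20:35 <= 21:30? ✓; end 20:35 >= 11:40? ✓ → yes.
S: start 06:05 < 21:00? ✓; end 10:00 <= 21:30? ✓; end 10:00 >= 11:40? ✗ → no.
U: start 09:45 < 21:00? ✓; end 10:15 <= 21:30? ✓; end 10:15 >= 11:40? ✗ → no.
Z: start 14:00 < 21:00? ✓; end 21:20 <= 21:30? ✓; end 21:20 >= 11:40? ✓ → yes.
Result: B, D, E, H, Q, R, Z.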